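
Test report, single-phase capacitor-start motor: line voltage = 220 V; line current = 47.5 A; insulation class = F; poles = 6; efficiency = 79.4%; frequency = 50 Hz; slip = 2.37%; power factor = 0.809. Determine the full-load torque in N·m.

P_in = V·I·cosφ = 220 × 47.5 × 0.809 = 8454 W
P_out = η·P_in = 0.794 × 8454 = 6712 W
n_s = 120×50/6 = 1000 rpm; n = 1000×(1−0.0237) = 976 rpm
ω = 2π×976/60 = 102.2 rad/s
τ = P_out/ω = 6712/102.2 = 65.7 N·m

65.7 N·m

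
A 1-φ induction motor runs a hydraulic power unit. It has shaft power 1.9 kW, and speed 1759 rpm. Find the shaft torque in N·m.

ω = 2π × 1759/60 = 184.2 rad/s
τ = P/ω = 1900/184.2 = 10.3 N·m

10.3 N·m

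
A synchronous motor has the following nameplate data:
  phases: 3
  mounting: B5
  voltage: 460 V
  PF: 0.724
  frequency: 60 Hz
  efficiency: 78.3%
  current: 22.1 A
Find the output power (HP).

13.4 HP

P_in = √3·V·I·cosφ = 1.732 × 460 × 22.1 × 0.724 = 12748 W
P_out = η·P_in = 0.783 × 12748 = 9982 W
= 9982/746 = 13.4 HP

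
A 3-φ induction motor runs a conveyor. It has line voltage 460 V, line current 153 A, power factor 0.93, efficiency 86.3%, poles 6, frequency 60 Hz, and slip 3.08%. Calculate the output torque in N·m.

803 N·m

P_in = √3·V·I·cosφ = 1.732 × 460 × 153 × 0.93 = 113365 W
P_out = η·P_in = 0.863 × 113365 = 97834 W
n_s = 120×60/6 = 1200 rpm; n = 1200×(1−0.0308) = 1163 rpm
ω = 2π×1163/60 = 121.8 rad/s
τ = P_out/ω = 97834/121.8 = 803 N·m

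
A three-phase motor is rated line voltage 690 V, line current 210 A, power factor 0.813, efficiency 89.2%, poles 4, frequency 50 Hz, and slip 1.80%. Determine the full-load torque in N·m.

1180 N·m

P_in = √3·V·I·cosφ = 1.732 × 690 × 210 × 0.813 = 204036 W
P_out = η·P_in = 0.892 × 204036 = 182000 W
n_s = 120×50/4 = 1500 rpm; n = 1500×(1−0.018) = 1473 rpm
ω = 2π×1473/60 = 154.3 rad/s
τ = P_out/ω = 182000/154.3 = 1180 N·m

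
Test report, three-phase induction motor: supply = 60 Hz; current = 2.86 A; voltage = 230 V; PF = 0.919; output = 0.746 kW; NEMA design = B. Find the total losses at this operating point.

301 W

P_in = √3·V·I·cosφ = 1.732×230×2.86×0.919 = 1047 W
P_out = 746 W
Losses = P_in − P_out = 1047 − 746 = 301 W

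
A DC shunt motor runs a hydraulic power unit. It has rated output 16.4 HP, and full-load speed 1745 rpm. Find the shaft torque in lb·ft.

P_out = 16.4 × 746 = 12234 W
ω = 2π × 1745/60 = 182.7 rad/s
τ = P_out/ω = 12234/182.7 = 66.96 N·m
In lb·ft: 66.96/1.356 = 49.4 lb·ft

49.4 lb·ft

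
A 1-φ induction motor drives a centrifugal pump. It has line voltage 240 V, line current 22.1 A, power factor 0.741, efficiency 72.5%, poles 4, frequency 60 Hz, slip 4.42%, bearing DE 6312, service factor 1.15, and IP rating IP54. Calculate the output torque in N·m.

15.8 N·m

P_in = V·I·cosφ = 240 × 22.1 × 0.741 = 3930 W
P_out = η·P_in = 0.725 × 3930 = 2849 W
n_s = 120×60/4 = 1800 rpm; n = 1800×(1−0.0442) = 1720 rpm
ω = 2π×1720/60 = 180.1 rad/s
τ = P_out/ω = 2849/180.1 = 15.8 N·m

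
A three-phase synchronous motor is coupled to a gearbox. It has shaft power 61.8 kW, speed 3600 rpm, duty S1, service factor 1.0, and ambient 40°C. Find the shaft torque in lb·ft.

121 lb·ft

ω = 2π × 3600/60 = 377 rad/s
τ = P/ω = 61800/377 = 163.9 N·m
In lb·ft: 163.9/1.356 = 121 lb·ft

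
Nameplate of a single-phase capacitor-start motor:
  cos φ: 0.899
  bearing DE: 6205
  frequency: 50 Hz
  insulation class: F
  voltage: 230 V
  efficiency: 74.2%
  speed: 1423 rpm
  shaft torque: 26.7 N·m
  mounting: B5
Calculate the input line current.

25.9 A

ω = 2π×1423/60 = 149 rad/s; P_out = τω = 26.7 × 149 = 3978 W
P_in = P_out / η = 3978 / 0.742 = 5361 W
I = P_in / (V·cosφ) = 5361 / (230 × 0.899) = 25.9 A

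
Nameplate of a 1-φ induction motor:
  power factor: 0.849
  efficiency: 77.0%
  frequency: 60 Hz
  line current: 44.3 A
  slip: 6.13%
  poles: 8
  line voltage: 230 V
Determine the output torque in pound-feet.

P_in = V·I·cosφ = 230 × 44.3 × 0.849 = 8650 W
P_out = η·P_in = 0.77 × 8650 = 6661 W
n_s = 120×60/8 = 900 rpm; n = 900×(1−0.0613) = 845 rpm
ω = 2π×845/60 = 88.49 rad/s
τ = P_out/ω = 6661/88.49 = 75.27 N·m
In lb·ft: 75.27/1.356 = 55.5 lb·ft

55.5 lb·ft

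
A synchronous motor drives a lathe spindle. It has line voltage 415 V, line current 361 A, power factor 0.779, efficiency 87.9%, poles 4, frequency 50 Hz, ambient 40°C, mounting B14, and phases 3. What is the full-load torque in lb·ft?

834 lb·ft

P_in = √3·V·I·cosφ = 1.732 × 415 × 361 × 0.779 = 202135 W
P_out = η·P_in = 0.879 × 202135 = 177677 W
n = n_s = 120×50/4 = 1500 rpm (synchronous)
ω = 2π×1500/60 = 157.1 rad/s
τ = P_out/ω = 177677/157.1 = 1131 N·m
In lb·ft: 1131/1.356 = 834 lb·ft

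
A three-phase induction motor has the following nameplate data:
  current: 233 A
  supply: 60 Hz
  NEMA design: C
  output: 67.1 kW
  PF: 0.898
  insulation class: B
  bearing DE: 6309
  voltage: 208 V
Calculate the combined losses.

8280 W

P_in = √3·V·I·cosφ = 1.732×208×233×0.898 = 75378 W
P_out = 67100 W
Losses = P_in − P_out = 75378 − 67100 = 8278 W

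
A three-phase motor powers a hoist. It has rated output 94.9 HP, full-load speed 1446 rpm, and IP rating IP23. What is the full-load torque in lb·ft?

345 lb·ft

P_out = 94.9 × 746 = 70795 W
ω = 2π × 1446/60 = 151.4 rad/s
τ = P_out/ω = 70795/151.4 = 467.6 N·m
In lb·ft: 467.6/1.356 = 345 lb·ft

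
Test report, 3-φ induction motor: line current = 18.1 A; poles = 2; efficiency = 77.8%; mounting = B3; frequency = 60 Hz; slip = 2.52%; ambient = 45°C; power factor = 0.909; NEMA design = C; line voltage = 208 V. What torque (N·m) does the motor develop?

P_in = √3·V·I·cosφ = 1.732 × 208 × 18.1 × 0.909 = 5927 W
P_out = η·P_in = 0.778 × 5927 = 4611 W
n_s = 120×60/2 = 3600 rpm; n = 3600×(1−0.0252) = 3509 rpm
ω = 2π×3509/60 = 367.5 rad/s
τ = P_out/ω = 4611/367.5 = 12.5 N·m

12.5 N·m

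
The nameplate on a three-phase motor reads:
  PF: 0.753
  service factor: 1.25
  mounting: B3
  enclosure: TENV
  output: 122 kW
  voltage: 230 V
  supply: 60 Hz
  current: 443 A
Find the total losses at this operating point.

P_in = √3·V·I·cosφ = 1.732×230×443×0.753 = 132885 W
P_out = 122000 W
Losses = P_in − P_out = 132885 − 122000 = 10885 W

10900 W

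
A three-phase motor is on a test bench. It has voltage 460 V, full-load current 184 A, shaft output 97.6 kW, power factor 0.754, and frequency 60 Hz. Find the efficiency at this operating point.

88.3 %

P_out = 97.6 kW = 97600 W
P_in = √3·V_L·I_L·cosφ = 1.732 × 460 × 184 × 0.754 = 110534 W
η = P_out / P_in = 97600 / 110534 = 0.883 = 88.3%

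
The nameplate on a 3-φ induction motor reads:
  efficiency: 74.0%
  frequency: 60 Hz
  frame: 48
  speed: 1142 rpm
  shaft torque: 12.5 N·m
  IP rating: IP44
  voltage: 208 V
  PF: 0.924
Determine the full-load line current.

ω = 2π×1142/60 = 119.6 rad/s; P_out = τω = 12.5 × 119.6 = 1495 W
P_in = P_out / η = 1495 / 0.740 = 2020 W
I_L = P_in / (√3·V_L·cosφ) = 2020 / (1.732 × 208 × 0.924) = 6.07 A

6.07 A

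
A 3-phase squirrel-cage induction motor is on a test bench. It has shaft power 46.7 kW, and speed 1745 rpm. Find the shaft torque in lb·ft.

188 lb·ft

ω = 2π × 1745/60 = 182.7 rad/s
τ = P/ω = 46700/182.7 = 255.6 N·m
In lb·ft: 255.6/1.356 = 188 lb·ft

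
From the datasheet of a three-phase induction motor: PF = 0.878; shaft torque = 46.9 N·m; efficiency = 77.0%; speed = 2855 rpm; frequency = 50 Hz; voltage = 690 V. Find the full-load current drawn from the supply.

ω = 2π×2855/60 = 299 rad/s; P_out = τω = 46.9 × 299 = 14023 W
P_in = P_out / η = 14023 / 0.770 = 18212 W
I_L = P_in / (√3·V_L·cosφ) = 18212 / (1.732 × 690 × 0.878) = 17.4 A

17.4 A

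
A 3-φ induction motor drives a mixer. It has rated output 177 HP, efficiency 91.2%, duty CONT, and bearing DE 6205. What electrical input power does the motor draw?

145 kW

P_out = 177 × 746 = 132042 W
P_in = P_out/η = 132042/0.912 = 144783 W = 145 kW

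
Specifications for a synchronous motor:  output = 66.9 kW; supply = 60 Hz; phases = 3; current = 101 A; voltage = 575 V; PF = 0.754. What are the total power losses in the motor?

P_in = √3·V·I·cosφ = 1.732×575×101×0.754 = 75842 W
P_out = 66900 W
Losses = P_in − P_out = 75842 − 66900 = 8942 W

8940 W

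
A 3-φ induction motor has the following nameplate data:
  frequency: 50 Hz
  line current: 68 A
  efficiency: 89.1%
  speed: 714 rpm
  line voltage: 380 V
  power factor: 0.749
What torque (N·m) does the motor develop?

P_in = √3·V·I·cosφ = 1.732 × 380 × 68 × 0.749 = 33521 W
P_out = η·P_in = 0.891 × 33521 = 29867 W
n = 714 rpm
ω = 2π×714/60 = 74.77 rad/s
τ = P_out/ω = 29867/74.77 = 399 N·m

399 N·m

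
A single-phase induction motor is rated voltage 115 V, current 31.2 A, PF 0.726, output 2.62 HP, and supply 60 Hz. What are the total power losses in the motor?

650 W

P_in = V·I·cosφ = 115×31.2×0.726 = 2605 W
P_out = 2.62×746 = 1955 W
Losses = P_in − P_out = 2605 − 1955 = 650 W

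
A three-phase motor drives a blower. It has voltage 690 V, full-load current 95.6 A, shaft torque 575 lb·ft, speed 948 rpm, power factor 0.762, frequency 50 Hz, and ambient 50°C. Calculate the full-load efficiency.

88.9 %

τ = 575 lb·ft × 1.356 = 779.7 N·m
ω = 2π × 948/60 = 99.27 rad/s; P_out = τω = 779.7 × 99.27 = 77401 W
P_in = √3·V_L·I_L·cosφ = 1.732 × 690 × 95.6 × 0.762 = 87058 W
η = P_out / P_in = 77401 / 87058 = 0.889 = 88.9%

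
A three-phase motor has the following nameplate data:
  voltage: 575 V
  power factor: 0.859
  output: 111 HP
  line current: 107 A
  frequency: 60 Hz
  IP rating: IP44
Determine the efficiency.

P_out = 111 × 746 = 82806 W
P_in = √3·V_L·I_L·cosφ = 1.732 × 575 × 107 × 0.859 = 91536 W
η = P_out / P_in = 82806 / 91536 = 0.905 = 90.5%

90.5 %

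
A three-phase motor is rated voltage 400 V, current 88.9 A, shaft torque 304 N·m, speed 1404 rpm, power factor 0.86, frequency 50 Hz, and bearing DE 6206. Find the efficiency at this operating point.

84.4 %

ω = 2π × 1404/60 = 147 rad/s; P_out = τω = 304 × 147 = 44688 W
P_in = √3·V_L·I_L·cosφ = 1.732 × 400 × 88.9 × 0.86 = 52967 W
η = P_out / P_in = 44688 / 52967 = 0.844 = 84.4%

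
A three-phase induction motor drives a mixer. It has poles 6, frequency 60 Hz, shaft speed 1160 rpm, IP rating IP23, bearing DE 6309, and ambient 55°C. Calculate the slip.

n_s = 120f/p = 120×60/6 = 1200 rpm
s = (n_s − n)/n_s = (1200 − 1160)/1200 = 0.0333

3.33 %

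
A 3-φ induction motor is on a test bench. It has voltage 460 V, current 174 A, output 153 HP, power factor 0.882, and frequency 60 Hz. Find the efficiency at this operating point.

93.3 %

P_out = 153 × 746 = 114138 W
P_in = √3·V_L·I_L·cosφ = 1.732 × 460 × 174 × 0.882 = 122271 W
η = P_out / P_in = 114138 / 122271 = 0.933 = 93.3%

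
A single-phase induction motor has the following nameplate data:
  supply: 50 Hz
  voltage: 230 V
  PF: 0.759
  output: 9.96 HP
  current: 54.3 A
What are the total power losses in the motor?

2050 W

P_in = V·I·cosφ = 230×54.3×0.759 = 9479 W
P_out = 9.96×746 = 7430 W
Losses = P_in − P_out = 9479 − 7430 = 2049 W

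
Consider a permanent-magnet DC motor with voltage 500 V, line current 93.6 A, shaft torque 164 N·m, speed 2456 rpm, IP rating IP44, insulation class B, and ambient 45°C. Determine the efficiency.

ω = 2π × 2456/60 = 257.2 rad/s; P_out = τω = 164 × 257.2 = 42181 W
P_in = V·I = 500 × 93.6 = 46800 W
η = P_out / P_in = 42181 / 46800 = 0.901 = 90.1%

90.1 %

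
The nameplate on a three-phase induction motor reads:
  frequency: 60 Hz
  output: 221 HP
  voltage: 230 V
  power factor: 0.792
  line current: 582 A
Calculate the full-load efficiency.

89.8 %

P_out = 221 × 746 = 164866 W
P_in = √3·V_L·I_L·cosφ = 1.732 × 230 × 582 × 0.792 = 183622 W
η = P_out / P_in = 164866 / 183622 = 0.898 = 89.8%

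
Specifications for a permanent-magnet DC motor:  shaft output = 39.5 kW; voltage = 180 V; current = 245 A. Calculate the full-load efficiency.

P_out = 39.5 kW = 39500 W
P_in = V·I = 180 × 245 = 44100 W
η = P_out / P_in = 39500 / 44100 = 0.896 = 89.6%

89.6 %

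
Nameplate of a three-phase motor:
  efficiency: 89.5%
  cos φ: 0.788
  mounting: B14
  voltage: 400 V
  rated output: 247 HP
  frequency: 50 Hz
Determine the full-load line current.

P_out = 247 × 746 = 184262 W
P_in = P_out / η = 184262 / 0.895 = 205879 W
I_L = P_in / (√3·V_L·cosφ) = 205879 / (1.732 × 400 × 0.788) = 377 A

377 A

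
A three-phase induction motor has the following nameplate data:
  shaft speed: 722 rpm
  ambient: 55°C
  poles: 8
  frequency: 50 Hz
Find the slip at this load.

n_s = 120f/p = 120×50/8 = 750 rpm
s = (n_s − n)/n_s = (750 − 722)/750 = 0.0373

3.73 %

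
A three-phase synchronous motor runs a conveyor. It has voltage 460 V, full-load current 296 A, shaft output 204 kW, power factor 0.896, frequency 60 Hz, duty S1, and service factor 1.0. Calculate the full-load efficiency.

P_out = 204 kW = 204000 W
P_in = √3·V_L·I_L·cosφ = 1.732 × 460 × 296 × 0.896 = 211303 W
η = P_out / P_in = 204000 / 211303 = 0.965 = 96.5%

96.5 %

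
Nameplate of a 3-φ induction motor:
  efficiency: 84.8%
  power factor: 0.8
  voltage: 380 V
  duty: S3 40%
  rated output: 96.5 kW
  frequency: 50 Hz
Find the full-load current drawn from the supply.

P_out = 96.5 kW = 96500 W
P_in = P_out / η = 96500 / 0.848 = 113797 W
I_L = P_in / (√3·V_L·cosφ) = 113797 / (1.732 × 380 × 0.8) = 216 A

216 A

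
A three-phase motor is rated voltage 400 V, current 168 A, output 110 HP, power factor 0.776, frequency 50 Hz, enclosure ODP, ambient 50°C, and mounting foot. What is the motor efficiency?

90.9 %

P_out = 110 × 746 = 82060 W
P_in = √3·V_L·I_L·cosφ = 1.732 × 400 × 168 × 0.776 = 90319 W
η = P_out / P_in = 82060 / 90319 = 0.909 = 90.9%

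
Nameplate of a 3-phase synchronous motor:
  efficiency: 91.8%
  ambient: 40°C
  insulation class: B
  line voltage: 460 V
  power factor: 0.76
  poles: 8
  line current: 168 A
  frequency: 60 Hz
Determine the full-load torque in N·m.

991 N·m

P_in = √3·V·I·cosφ = 1.732 × 460 × 168 × 0.76 = 101725 W
P_out = η·P_in = 0.918 × 101725 = 93384 W
n = n_s = 120×60/8 = 900 rpm (synchronous)
ω = 2π×900/60 = 94.25 rad/s
τ = P_out/ω = 93384/94.25 = 991 N·m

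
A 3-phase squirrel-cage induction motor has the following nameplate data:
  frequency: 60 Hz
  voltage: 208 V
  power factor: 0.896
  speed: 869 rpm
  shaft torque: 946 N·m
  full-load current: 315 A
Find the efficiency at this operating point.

84.7 %

ω = 2π × 869/60 = 91 rad/s; P_out = τω = 946 × 91 = 86086 W
P_in = √3·V_L·I_L·cosφ = 1.732 × 208 × 315 × 0.896 = 101679 W
η = P_out / P_in = 86086 / 101679 = 0.847 = 84.7%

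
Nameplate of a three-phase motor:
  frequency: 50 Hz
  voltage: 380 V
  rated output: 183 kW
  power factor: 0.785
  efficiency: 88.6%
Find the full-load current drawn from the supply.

400 A

P_out = 183 kW = 183000 W
P_in = P_out / η = 183000 / 0.886 = 206546 W
I_L = P_in / (√3·V_L·cosφ) = 206546 / (1.732 × 380 × 0.785) = 400 A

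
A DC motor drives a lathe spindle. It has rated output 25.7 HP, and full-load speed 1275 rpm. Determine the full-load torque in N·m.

144 N·m

P_out = 25.7 × 746 = 19172 W
ω = 2π × 1275/60 = 133.5 rad/s
τ = P_out/ω = 19172/133.5 = 144 N·m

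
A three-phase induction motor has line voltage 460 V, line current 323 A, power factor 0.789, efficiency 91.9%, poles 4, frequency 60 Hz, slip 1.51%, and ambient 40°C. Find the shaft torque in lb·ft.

741 lb·ft

P_in = √3·V·I·cosφ = 1.732 × 460 × 323 × 0.789 = 203042 W
P_out = η·P_in = 0.919 × 203042 = 186596 W
n_s = 120×60/4 = 1800 rpm; n = 1800×(1−0.0151) = 1773 rpm
ω = 2π×1773/60 = 185.7 rad/s
τ = P_out/ω = 186596/185.7 = 1005 N·m
In lb·ft: 1005/1.356 = 741 lb·ft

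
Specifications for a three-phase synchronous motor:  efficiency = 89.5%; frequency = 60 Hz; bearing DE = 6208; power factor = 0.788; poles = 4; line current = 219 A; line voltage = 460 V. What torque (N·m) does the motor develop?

P_in = √3·V·I·cosφ = 1.732 × 460 × 219 × 0.788 = 137492 W
P_out = η·P_in = 0.895 × 137492 = 123055 W
n = n_s = 120×60/4 = 1800 rpm (synchronous)
ω = 2π×1800/60 = 188.5 rad/s
τ = P_out/ω = 123055/188.5 = 653 N·m

653 N·m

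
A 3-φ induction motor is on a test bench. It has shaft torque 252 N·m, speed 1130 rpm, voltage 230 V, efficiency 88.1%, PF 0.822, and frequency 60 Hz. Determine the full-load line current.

103 A

ω = 2π×1130/60 = 118.3 rad/s; P_out = τω = 252 × 118.3 = 29812 W
P_in = P_out / η = 29812 / 0.881 = 33839 W
I_L = P_in / (√3·V_L·cosφ) = 33839 / (1.732 × 230 × 0.822) = 103 A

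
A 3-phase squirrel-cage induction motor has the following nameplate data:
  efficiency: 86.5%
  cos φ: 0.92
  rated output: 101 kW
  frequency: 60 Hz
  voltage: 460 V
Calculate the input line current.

159 A

P_out = 101 kW = 101000 W
P_in = P_out / η = 101000 / 0.865 = 116763 W
I_L = P_in / (√3·V_L·cosφ) = 116763 / (1.732 × 460 × 0.92) = 159 A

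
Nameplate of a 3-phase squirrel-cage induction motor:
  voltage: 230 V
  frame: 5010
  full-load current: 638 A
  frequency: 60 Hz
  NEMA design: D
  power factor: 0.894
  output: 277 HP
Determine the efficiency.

90.9 %

P_out = 277 × 746 = 206642 W
P_in = √3·V_L·I_L·cosφ = 1.732 × 230 × 638 × 0.894 = 227213 W
η = P_out / P_in = 206642 / 227213 = 0.909 = 90.9%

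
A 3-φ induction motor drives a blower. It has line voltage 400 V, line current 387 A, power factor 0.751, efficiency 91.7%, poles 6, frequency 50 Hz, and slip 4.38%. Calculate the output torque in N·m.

P_in = √3·V·I·cosφ = 1.732 × 400 × 387 × 0.751 = 201353 W
P_out = η·P_in = 0.917 × 201353 = 184641 W
n_s = 120×50/6 = 1000 rpm; n = 1000×(1−0.0438) = 956 rpm
ω = 2π×956/60 = 100.1 rad/s
τ = P_out/ω = 184641/100.1 = 1840 N·m

1840 N·m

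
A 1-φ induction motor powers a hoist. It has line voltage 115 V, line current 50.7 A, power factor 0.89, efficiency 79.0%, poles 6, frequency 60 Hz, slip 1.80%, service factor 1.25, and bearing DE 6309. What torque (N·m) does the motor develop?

P_in = V·I·cosφ = 115 × 50.7 × 0.89 = 5189 W
P_out = η·P_in = 0.79 × 5189 = 4099 W
n_s = 120×60/6 = 1200 rpm; n = 1200×(1−0.018) = 1178 rpm
ω = 2π×1178/60 = 123.4 rad/s
τ = P_out/ω = 4099/123.4 = 33.2 N·m

33.2 N·m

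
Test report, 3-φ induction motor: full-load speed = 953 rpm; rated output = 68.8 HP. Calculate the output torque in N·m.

P_out = 68.8 × 746 = 51325 W
ω = 2π × 953/60 = 99.8 rad/s
τ = P_out/ω = 51325/99.8 = 514 N·m

514 N·m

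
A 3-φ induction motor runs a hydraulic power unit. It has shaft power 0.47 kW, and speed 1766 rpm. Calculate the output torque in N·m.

ω = 2π × 1766/60 = 184.9 rad/s
τ = P/ω = 470/184.9 = 2.54 N·m

2.54 N·m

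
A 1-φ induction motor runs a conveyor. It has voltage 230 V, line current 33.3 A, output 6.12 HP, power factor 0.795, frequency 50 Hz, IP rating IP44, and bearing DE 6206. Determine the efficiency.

75.0 %

P_out = 6.12 × 746 = 4566 W
P_in = V·I·cosφ = 230 × 33.3 × 0.795 = 6089 W
η = P_out / P_in = 4566 / 6089 = 0.750 = 75.0%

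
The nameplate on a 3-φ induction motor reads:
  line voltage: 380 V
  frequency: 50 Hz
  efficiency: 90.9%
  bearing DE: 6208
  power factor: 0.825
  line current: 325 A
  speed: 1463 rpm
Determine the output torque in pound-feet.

P_in = √3·V·I·cosφ = 1.732 × 380 × 325 × 0.825 = 176469 W
P_out = η·P_in = 0.909 × 176469 = 160410 W
n = 1463 rpm
ω = 2π×1463/60 = 153.2 rad/s
τ = P_out/ω = 160410/153.2 = 1047 N·m
In lb·ft: 1047/1.356 = 772 lb·ft

772 lb·ft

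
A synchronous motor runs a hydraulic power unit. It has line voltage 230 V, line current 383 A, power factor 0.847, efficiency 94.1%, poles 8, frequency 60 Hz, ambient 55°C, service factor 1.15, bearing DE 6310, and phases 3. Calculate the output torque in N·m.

P_in = √3·V·I·cosφ = 1.732 × 230 × 383 × 0.847 = 129228 W
P_out = η·P_in = 0.941 × 129228 = 121604 W
n = n_s = 120×60/8 = 900 rpm (synchronous)
ω = 2π×900/60 = 94.25 rad/s
τ = P_out/ω = 121604/94.25 = 1290 N·m

1290 N·m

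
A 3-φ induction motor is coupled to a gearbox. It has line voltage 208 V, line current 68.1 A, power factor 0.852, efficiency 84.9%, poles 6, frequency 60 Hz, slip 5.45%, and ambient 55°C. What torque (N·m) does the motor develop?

149 N·m

P_in = √3·V·I·cosφ = 1.732 × 208 × 68.1 × 0.852 = 20902 W
P_out = η·P_in = 0.849 × 20902 = 17746 W
n_s = 120×60/6 = 1200 rpm; n = 1200×(1−0.0545) = 1135 rpm
ω = 2π×1135/60 = 118.9 rad/s
τ = P_out/ω = 17746/118.9 = 149 N·m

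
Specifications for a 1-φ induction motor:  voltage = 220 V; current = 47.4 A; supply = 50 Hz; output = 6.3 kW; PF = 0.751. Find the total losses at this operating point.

1530 W

P_in = V·I·cosφ = 220×47.4×0.751 = 7831 W
P_out = 6300 W
Losses = P_in − P_out = 7831 − 6300 = 1531 W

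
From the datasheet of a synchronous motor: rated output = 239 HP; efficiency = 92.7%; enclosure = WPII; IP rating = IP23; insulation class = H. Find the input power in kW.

192 kW

P_out = 239 × 746 = 178294 W
P_in = P_out/η = 178294/0.927 = 192334 W = 192 kW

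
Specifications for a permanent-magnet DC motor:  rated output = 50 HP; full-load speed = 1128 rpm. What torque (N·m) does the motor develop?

316 N·m

P_out = 50 × 746 = 37300 W
ω = 2π × 1128/60 = 118.1 rad/s
τ = P_out/ω = 37300/118.1 = 316 N·m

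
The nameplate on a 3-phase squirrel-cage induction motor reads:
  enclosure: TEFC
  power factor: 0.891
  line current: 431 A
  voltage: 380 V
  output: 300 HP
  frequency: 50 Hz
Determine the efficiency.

88.5 %

P_out = 300 × 746 = 223800 W
P_in = √3·V_L·I_L·cosφ = 1.732 × 380 × 431 × 0.891 = 252747 W
η = P_out / P_in = 223800 / 252747 = 0.885 = 88.5%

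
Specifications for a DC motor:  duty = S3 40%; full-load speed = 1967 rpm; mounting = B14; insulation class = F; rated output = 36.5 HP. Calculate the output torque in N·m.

132 N·m

P_out = 36.5 × 746 = 27229 W
ω = 2π × 1967/60 = 206 rad/s
τ = P_out/ω = 27229/206 = 132 N·m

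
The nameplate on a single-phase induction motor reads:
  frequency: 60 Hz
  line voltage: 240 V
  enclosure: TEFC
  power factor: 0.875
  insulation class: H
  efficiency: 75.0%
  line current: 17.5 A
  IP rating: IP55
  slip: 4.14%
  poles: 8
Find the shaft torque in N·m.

P_in = V·I·cosφ = 240 × 17.5 × 0.875 = 3675 W
P_out = η·P_in = 0.75 × 3675 = 2756 W
n_s = 120×60/8 = 900 rpm; n = 900×(1−0.0414) = 863 rpm
ω = 2π×863/60 = 90.37 rad/s
τ = P_out/ω = 2756/90.37 = 30.5 N·m

30.5 N·m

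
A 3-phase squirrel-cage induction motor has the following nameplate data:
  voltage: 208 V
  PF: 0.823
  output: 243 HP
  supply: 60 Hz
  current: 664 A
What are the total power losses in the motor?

P_in = √3·V·I·cosφ = 1.732×208×664×0.823 = 196870 W
P_out = 243×746 = 181278 W
Losses = P_in − P_out = 196870 − 181278 = 15592 W

15600 W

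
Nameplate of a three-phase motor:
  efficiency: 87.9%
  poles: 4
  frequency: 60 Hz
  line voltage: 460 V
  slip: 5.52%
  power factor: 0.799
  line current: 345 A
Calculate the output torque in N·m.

P_in = √3·V·I·cosφ = 1.732 × 460 × 345 × 0.799 = 219620 W
P_out = η·P_in = 0.879 × 219620 = 193046 W
n_s = 120×60/4 = 1800 rpm; n = 1800×(1−0.0552) = 1701 rpm
ω = 2π×1701/60 = 178.1 rad/s
τ = P_out/ω = 193046/178.1 = 1080 N·m

1080 N·m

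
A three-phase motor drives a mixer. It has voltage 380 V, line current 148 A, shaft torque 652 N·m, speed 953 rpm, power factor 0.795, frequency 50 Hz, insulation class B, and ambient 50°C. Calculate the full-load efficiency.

84.0 %

ω = 2π × 953/60 = 99.8 rad/s; P_out = τω = 652 × 99.8 = 65070 W
P_in = √3·V_L·I_L·cosφ = 1.732 × 380 × 148 × 0.795 = 77439 W
η = P_out / P_in = 65070 / 77439 = 0.840 = 84.0%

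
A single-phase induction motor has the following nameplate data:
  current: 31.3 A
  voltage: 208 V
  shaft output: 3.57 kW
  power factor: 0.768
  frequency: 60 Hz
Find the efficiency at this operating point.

P_out = 3.57 kW = 3570 W
P_in = V·I·cosφ = 208 × 31.3 × 0.768 = 5000 W
η = P_out / P_in = 3570 / 5000 = 0.714 = 71.4%

71.4 %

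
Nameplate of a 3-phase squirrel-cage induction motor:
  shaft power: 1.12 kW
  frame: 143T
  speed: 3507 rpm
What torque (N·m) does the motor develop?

3.05 N·m

ω = 2π × 3507/60 = 367.3 rad/s
τ = P/ω = 1120/367.3 = 3.05 N·m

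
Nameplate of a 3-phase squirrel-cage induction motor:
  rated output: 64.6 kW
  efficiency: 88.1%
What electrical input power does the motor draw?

P_out = 64600 W
P_in = P_out/η = 64600/0.881 = 73326 W = 73.3 kW

73.3 kW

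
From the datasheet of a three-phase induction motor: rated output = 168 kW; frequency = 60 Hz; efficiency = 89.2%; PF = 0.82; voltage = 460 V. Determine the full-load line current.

P_out = 168 kW = 168000 W
P_in = P_out / η = 168000 / 0.892 = 188341 W
I_L = P_in / (√3·V_L·cosφ) = 188341 / (1.732 × 460 × 0.82) = 288 A

288 A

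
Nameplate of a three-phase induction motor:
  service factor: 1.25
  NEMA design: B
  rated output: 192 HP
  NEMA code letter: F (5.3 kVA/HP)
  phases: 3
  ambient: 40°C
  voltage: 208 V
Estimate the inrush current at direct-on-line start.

S_LR = 5.3 × 192 = 1017.6 kVA
I_LR = S_LR/(√3·V_L) = 1017600/(1.732×208) = 2820 A

2820 A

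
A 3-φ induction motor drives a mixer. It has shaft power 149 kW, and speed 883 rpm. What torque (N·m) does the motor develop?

ω = 2π × 883/60 = 92.47 rad/s
τ = P/ω = 149000/92.47 = 1610 N·m

1610 N·m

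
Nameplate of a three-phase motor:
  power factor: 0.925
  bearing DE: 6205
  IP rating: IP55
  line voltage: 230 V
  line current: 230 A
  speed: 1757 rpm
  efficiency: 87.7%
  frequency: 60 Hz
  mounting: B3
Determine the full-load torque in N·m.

P_in = √3·V·I·cosφ = 1.732 × 230 × 230 × 0.925 = 84751 W
P_out = η·P_in = 0.877 × 84751 = 74327 W
n = 1757 rpm
ω = 2π×1757/60 = 184 rad/s
τ = P_out/ω = 74327/184 = 404 N·m

404 N·m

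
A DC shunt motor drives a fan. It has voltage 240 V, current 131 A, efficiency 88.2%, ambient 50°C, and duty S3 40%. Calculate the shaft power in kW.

P_in = V·I = 240 × 131 = 31440 W
P_out = η·P_in = 0.882 × 31440 = 27730 W

27.7 kW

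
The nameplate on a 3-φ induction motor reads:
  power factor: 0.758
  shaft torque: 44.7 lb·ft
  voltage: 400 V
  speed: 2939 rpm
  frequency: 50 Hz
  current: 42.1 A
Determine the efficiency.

84.4 %

τ = 44.7 lb·ft × 1.356 = 60.61 N·m
ω = 2π × 2939/60 = 307.8 rad/s; P_out = τω = 60.61 × 307.8 = 18656 W
P_in = √3·V_L·I_L·cosφ = 1.732 × 400 × 42.1 × 0.758 = 22108 W
η = P_out / P_in = 18656 / 22108 = 0.844 = 84.4%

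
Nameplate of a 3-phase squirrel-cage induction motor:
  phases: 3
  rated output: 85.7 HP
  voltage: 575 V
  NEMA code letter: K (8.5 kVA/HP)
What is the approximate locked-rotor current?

S_LR = 8.5 × 85.7 = 728.45 kVA
I_LR = S_LR/(√3·V_L) = 728450/(1.732×575) = 731 A

731 A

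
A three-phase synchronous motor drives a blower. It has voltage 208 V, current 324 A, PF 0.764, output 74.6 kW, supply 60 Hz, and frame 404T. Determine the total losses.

P_in = √3·V·I·cosφ = 1.732×208×324×0.764 = 89176 W
P_out = 74600 W
Losses = P_in − P_out = 89176 − 74600 = 14576 W

14600 W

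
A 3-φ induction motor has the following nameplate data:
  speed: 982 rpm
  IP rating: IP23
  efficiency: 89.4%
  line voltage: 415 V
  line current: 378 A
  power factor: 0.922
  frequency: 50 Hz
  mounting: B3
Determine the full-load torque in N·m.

2180 N·m

P_in = √3·V·I·cosφ = 1.732 × 415 × 378 × 0.922 = 250506 W
P_out = η·P_in = 0.894 × 250506 = 223952 W
n = 982 rpm
ω = 2π×982/60 = 102.8 rad/s
τ = P_out/ω = 223952/102.8 = 2180 N·m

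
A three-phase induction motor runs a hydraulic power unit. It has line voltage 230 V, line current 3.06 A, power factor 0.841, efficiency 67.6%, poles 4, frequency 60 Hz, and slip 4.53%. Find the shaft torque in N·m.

P_in = √3·V·I·cosφ = 1.732 × 230 × 3.06 × 0.841 = 1025 W
P_out = η·P_in = 0.676 × 1025 = 693 W
n_s = 120×60/4 = 1800 rpm; n = 1800×(1−0.0453) = 1718 rpm
ω = 2π×1718/60 = 179.9 rad/s
τ = P_out/ω = 693/179.9 = 3.85 N·m

3.85 N·m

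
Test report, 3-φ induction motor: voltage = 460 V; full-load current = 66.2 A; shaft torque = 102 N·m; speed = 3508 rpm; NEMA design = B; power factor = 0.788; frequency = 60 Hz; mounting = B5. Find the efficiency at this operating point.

ω = 2π × 3508/60 = 367.4 rad/s; P_out = τω = 102 × 367.4 = 37475 W
P_in = √3·V_L·I_L·cosφ = 1.732 × 460 × 66.2 × 0.788 = 41561 W
η = P_out / P_in = 37475 / 41561 = 0.902 = 90.2%

90.2 %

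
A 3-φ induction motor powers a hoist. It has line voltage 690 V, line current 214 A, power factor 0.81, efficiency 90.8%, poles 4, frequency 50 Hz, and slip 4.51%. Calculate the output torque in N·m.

1250 N·m

P_in = √3·V·I·cosφ = 1.732 × 690 × 214 × 0.81 = 207155 W
P_out = η·P_in = 0.908 × 207155 = 188097 W
n_s = 120×50/4 = 1500 rpm; n = 1500×(1−0.0451) = 1432 rpm
ω = 2π×1432/60 = 150 rad/s
τ = P_out/ω = 188097/150 = 1250 N·m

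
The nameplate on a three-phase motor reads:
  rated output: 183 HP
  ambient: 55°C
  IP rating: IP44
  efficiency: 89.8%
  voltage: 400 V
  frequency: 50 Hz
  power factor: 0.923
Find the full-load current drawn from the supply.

238 A

P_out = 183 × 746 = 136518 W
P_in = P_out / η = 136518 / 0.898 = 152024 W
I_L = P_in / (√3·V_L·cosφ) = 152024 / (1.732 × 400 × 0.923) = 238 A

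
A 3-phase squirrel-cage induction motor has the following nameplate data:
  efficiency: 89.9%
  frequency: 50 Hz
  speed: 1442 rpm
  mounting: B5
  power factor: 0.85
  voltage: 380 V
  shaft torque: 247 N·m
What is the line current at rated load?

74.2 A

ω = 2π×1442/60 = 151 rad/s; P_out = τω = 247 × 151 = 37297 W
P_in = P_out / η = 37297 / 0.899 = 41487 W
I_L = P_in / (√3·V_L·cosφ) = 41487 / (1.732 × 380 × 0.85) = 74.2 A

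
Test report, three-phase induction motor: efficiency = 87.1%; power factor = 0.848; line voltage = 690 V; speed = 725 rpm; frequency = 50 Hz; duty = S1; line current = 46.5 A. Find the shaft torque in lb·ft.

P_in = √3·V·I·cosφ = 1.732 × 690 × 46.5 × 0.848 = 47124 W
P_out = η·P_in = 0.871 × 47124 = 41045 W
n = 725 rpm
ω = 2π×725/60 = 75.92 rad/s
τ = P_out/ω = 41045/75.92 = 540.6 N·m
In lb·ft: 540.6/1.356 = 399 lb·ft

399 lb·ft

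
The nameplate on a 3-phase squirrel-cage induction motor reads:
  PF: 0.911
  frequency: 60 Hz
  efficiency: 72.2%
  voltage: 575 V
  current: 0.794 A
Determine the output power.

0.52 kW

P_in = √3·V·I·cosφ = 1.732 × 575 × 0.794 × 0.911 = 720 W
P_out = η·P_in = 0.722 × 720 = 520 W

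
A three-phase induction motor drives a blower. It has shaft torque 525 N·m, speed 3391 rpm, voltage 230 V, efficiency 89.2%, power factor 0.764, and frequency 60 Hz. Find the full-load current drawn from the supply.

ω = 2π×3391/60 = 355.1 rad/s; P_out = τω = 525 × 355.1 = 186428 W
P_in = P_out / η = 186428 / 0.892 = 209000 W
I_L = P_in / (√3·V_L·cosφ) = 209000 / (1.732 × 230 × 0.764) = 687 A

687 A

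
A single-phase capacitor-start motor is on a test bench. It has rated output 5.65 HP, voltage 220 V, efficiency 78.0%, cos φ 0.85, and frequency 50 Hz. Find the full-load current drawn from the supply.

28.9 A

P_out = 5.65 × 746 = 4215 W
P_in = P_out / η = 4215 / 0.780 = 5404 W
I = P_in / (V·cosφ) = 5404 / (220 × 0.85) = 28.9 A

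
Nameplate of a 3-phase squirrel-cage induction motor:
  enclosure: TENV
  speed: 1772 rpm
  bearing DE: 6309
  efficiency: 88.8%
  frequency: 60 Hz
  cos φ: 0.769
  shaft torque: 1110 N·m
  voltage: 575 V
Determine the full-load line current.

ω = 2π×1772/60 = 185.6 rad/s; P_out = τω = 1110 × 185.6 = 206016 W
P_in = P_out / η = 206016 / 0.888 = 232000 W
I_L = P_in / (√3·V_L·cosφ) = 232000 / (1.732 × 575 × 0.769) = 303 A

303 A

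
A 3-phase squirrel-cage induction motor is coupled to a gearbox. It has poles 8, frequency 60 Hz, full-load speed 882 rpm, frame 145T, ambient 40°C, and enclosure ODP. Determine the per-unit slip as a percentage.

n_s = 120f/p = 120×60/8 = 900 rpm
s = (n_s − n)/n_s = (900 − 882)/900 = 0.0200

2.00 %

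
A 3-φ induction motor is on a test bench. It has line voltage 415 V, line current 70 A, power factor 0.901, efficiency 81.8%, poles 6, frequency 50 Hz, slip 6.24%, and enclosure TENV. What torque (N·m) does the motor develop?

378 N·m

P_in = √3·V·I·cosφ = 1.732 × 415 × 70 × 0.901 = 45333 W
P_out = η·P_in = 0.818 × 45333 = 37082 W
n_s = 120×50/6 = 1000 rpm; n = 1000×(1−0.0624) = 938 rpm
ω = 2π×938/60 = 98.23 rad/s
τ = P_out/ω = 37082/98.23 = 378 N·m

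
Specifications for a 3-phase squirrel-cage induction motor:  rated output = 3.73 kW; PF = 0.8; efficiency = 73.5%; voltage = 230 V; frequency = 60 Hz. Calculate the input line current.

15.9 A

P_out = 3.73 kW = 3730 W
P_in = P_out / η = 3730 / 0.735 = 5075 W
I_L = P_in / (√3·V_L·cosφ) = 5075 / (1.732 × 230 × 0.8) = 15.9 A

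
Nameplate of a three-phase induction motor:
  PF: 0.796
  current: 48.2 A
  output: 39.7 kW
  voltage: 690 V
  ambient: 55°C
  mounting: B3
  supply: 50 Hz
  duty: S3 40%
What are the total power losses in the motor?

6.15 kW

P_in = √3·V·I·cosφ = 1.732×690×48.2×0.796 = 45852 W
P_out = 39700 W
Losses = P_in − P_out = 45852 − 39700 = 6152 W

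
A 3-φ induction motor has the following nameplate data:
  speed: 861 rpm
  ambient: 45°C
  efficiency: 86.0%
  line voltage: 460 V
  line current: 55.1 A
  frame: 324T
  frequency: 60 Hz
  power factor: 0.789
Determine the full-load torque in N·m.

P_in = √3·V·I·cosφ = 1.732 × 460 × 55.1 × 0.789 = 34637 W
P_out = η·P_in = 0.86 × 34637 = 29788 W
n = 861 rpm
ω = 2π×861/60 = 90.16 rad/s
τ = P_out/ω = 29788/90.16 = 330 N·m

330 N·m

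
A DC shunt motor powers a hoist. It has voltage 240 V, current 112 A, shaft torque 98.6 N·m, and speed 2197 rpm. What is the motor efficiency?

84.4 %

ω = 2π × 2197/60 = 230.1 rad/s; P_out = τω = 98.6 × 230.1 = 22688 W
P_in = V·I = 240 × 112 = 26880 W
η = P_out / P_in = 22688 / 26880 = 0.844 = 84.4%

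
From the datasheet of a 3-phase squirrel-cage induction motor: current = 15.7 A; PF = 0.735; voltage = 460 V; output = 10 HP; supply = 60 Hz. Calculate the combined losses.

P_in = √3·V·I·cosφ = 1.732×460×15.7×0.735 = 9194 W
P_out = 10×746 = 7460 W
Losses = P_in − P_out = 9194 − 7460 = 1734 W

1730 W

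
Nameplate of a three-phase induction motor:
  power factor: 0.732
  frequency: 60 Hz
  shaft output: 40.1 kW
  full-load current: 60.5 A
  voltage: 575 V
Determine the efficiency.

90.9 %

P_out = 40.1 kW = 40100 W
P_in = √3·V_L·I_L·cosφ = 1.732 × 575 × 60.5 × 0.732 = 44104 W
η = P_out / P_in = 40100 / 44104 = 0.909 = 90.9%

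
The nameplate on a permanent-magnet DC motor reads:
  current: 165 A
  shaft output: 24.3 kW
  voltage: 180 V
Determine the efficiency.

P_out = 24.3 kW = 24300 W
P_in = V·I = 180 × 165 = 29700 W
η = P_out / P_in = 24300 / 29700 = 0.818 = 81.8%

81.8 %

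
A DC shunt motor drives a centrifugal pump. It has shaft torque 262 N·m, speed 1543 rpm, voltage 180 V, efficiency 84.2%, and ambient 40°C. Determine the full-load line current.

279 A

ω = 2π×1543/60 = 161.6 rad/s; P_out = τω = 262 × 161.6 = 42339 W
P_in = P_out / η = 42339 / 0.842 = 50284 W
I = P_in / V = 50284 / 180 = 279 A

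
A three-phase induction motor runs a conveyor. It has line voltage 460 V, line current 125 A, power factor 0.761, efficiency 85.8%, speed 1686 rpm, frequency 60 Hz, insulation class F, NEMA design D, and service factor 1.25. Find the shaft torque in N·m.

368 N·m

P_in = √3·V·I·cosφ = 1.732 × 460 × 125 × 0.761 = 75788 W
P_out = η·P_in = 0.858 × 75788 = 65026 W
n = 1686 rpm
ω = 2π×1686/60 = 176.6 rad/s
τ = P_out/ω = 65026/176.6 = 368 N·m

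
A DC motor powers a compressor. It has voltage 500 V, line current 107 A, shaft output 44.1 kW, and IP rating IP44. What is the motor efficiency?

P_out = 44.1 kW = 44100 W
P_in = V·I = 500 × 107 = 53500 W
η = P_out / P_in = 44100 / 53500 = 0.824 = 82.4%

82.4 %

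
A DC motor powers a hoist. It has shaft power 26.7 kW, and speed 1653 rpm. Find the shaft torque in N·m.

154 N·m

ω = 2π × 1653/60 = 173.1 rad/s
τ = P/ω = 26700/173.1 = 154 N·m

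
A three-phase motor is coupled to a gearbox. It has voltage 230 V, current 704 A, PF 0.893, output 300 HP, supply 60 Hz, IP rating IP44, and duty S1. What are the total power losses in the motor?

P_in = √3·V·I·cosφ = 1.732×230×704×0.893 = 250438 W
P_out = 300×746 = 223800 W
Losses = P_in − P_out = 250438 − 223800 = 26638 W

26600 W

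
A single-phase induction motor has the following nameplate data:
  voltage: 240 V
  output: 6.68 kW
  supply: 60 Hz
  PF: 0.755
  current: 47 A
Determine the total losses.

P_in = V·I·cosφ = 240×47×0.755 = 8516 W
P_out = 6680 W
Losses = P_in − P_out = 8516 − 6680 = 1836 W

1.84 kW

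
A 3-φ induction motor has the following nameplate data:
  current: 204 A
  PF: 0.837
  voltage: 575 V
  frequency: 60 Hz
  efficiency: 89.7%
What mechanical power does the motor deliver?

153 kW

P_in = √3·V·I·cosφ = 1.732 × 575 × 204 × 0.837 = 170048 W
P_out = η·P_in = 0.897 × 170048 = 152533 W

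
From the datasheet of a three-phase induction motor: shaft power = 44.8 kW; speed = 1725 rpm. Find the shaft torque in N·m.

ω = 2π × 1725/60 = 180.6 rad/s
τ = P/ω = 44800/180.6 = 248 N·m

248 N·m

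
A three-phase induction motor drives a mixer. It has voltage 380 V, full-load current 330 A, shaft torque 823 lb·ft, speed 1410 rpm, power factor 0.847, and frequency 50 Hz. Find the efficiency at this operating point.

89.6 %

τ = 823 lb·ft × 1.356 = 1116 N·m
ω = 2π × 1410/60 = 147.7 rad/s; P_out = τω = 1116 × 147.7 = 164833 W
P_in = √3·V_L·I_L·cosφ = 1.732 × 380 × 330 × 0.847 = 183962 W
η = P_out / P_in = 164833 / 183962 = 0.896 = 89.6%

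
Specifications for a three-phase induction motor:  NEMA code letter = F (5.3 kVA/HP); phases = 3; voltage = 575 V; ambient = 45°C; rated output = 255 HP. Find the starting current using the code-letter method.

1360 A

S_LR = 5.3 × 255 = 1351.5 kVA
I_LR = S_LR/(√3·V_L) = 1351500/(1.732×575) = 1360 A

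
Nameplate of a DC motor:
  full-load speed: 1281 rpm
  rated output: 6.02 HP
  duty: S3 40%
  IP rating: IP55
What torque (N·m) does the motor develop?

P_out = 6.02 × 746 = 4491 W
ω = 2π × 1281/60 = 134.1 rad/s
τ = P_out/ω = 4491/134.1 = 33.5 N·m

33.5 N·m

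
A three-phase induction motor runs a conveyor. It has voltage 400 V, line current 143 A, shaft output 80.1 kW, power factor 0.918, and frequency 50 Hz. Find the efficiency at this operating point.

88.1 %

P_out = 80.1 kW = 80100 W
P_in = √3·V_L·I_L·cosφ = 1.732 × 400 × 143 × 0.918 = 90947 W
η = P_out / P_in = 80100 / 90947 = 0.881 = 88.1%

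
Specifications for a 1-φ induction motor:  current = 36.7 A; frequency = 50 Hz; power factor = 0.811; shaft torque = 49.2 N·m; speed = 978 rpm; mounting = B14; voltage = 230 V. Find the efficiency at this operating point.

ω = 2π × 978/60 = 102.4 rad/s; P_out = τω = 49.2 × 102.4 = 5038 W
P_in = V·I·cosφ = 230 × 36.7 × 0.811 = 6846 W
η = P_out / P_in = 5038 / 6846 = 0.736 = 73.6%

73.6 %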